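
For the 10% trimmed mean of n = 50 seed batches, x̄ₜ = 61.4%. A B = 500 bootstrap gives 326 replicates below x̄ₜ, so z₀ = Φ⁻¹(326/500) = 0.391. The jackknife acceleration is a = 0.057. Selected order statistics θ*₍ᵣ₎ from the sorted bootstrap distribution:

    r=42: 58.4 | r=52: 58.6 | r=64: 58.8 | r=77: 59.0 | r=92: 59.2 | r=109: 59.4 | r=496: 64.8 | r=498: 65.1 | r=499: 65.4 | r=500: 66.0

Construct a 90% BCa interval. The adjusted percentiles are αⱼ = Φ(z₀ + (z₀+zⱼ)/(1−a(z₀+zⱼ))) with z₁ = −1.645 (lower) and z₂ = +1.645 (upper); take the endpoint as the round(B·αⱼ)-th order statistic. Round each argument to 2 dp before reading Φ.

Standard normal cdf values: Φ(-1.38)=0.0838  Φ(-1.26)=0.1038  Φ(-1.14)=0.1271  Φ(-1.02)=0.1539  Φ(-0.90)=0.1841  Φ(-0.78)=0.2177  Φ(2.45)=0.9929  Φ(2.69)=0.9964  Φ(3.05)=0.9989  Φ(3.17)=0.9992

Lower: z₀ + z₁ = 0.391 + (-1.645) = -1.254; 1 − a(z₀+z₁) = 1 − (0.057)(-1.254) = 1.0715; argument = 0.391 + (-1.254)/1.0715 = -0.7793 → -0.78.
α₁ = Φ(-0.78) = 0.2177; rank = round(500 × 0.2177) = 109; θ*₍109₎ = 59.4.
Upper: z₀ + z₂ = 2.036; 1 − a(z₀+z₂) = 0.8839; argument = 2.6943 → 2.69; α₂ = 0.9964; rank = 498; θ*₍498₎ = 65.1.

(59.4, 65.1)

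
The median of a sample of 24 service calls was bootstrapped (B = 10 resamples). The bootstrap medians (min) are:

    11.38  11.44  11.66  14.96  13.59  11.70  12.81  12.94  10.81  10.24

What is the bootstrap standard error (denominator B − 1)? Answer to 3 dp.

SE* = 1.415

Bootstrap SE is the standard deviation of the 10 replicate medians.
Mean of replicates: (11.38 + 11.44 + 11.66 + 14.96 + 13.59 + 11.70 + 12.81 + 12.94 + 10.81 + 10.24) / 10 = 121.5300 / 10 = 12.1530
Sum of squared deviations: (−0.7730)² + (−0.7130)² + (−0.4930)² + (+2.8070)² + (+1.4370)² + (−0.4530)² + (+0.6570)² + (+0.7870)² + (−1.3430)² + (−1.9130)² = 18.0126
Variance = 18.0126 / 9 = 2.0014
SE* = √2.0014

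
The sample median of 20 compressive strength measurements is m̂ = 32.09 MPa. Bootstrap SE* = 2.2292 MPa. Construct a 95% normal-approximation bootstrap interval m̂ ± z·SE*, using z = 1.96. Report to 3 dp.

Margin = 1.96 × 2.2292 = 4.3692
Interval: 32.09 ± 4.3692

(27.721, 36.459)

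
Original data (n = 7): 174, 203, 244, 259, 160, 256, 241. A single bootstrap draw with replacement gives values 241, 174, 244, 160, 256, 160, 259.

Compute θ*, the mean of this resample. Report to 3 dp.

Mean = (241 + 174 + 244 + 160 + 256 + 160 + 259) / 7 = 1494.0 / 7 = 213.429

θ* = 213.429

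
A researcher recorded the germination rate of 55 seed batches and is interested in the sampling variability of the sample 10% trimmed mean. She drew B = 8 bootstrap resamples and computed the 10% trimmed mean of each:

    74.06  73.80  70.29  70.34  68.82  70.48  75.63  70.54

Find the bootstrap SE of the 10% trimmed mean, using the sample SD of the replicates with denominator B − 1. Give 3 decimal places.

Bootstrap SE is the standard deviation of the 8 replicate 10% trimmed means.
Mean of replicates: (74.06 + 73.80 + 70.29 + 70.34 + 68.82 + 70.48 + 75.63 + 70.54) / 8 = 573.9600 / 8 = 71.7450
Sum of squared deviations: (+2.3150)² + (+2.0550)² + (−1.4550)² + (−1.4050)² + (−2.9250)² + (−1.2650)² + (+3.8850)² + (−1.2050)² = 40.3744
Variance = 40.3744 / 7 = 5.7678
SE* = √5.7678

SE* = 2.402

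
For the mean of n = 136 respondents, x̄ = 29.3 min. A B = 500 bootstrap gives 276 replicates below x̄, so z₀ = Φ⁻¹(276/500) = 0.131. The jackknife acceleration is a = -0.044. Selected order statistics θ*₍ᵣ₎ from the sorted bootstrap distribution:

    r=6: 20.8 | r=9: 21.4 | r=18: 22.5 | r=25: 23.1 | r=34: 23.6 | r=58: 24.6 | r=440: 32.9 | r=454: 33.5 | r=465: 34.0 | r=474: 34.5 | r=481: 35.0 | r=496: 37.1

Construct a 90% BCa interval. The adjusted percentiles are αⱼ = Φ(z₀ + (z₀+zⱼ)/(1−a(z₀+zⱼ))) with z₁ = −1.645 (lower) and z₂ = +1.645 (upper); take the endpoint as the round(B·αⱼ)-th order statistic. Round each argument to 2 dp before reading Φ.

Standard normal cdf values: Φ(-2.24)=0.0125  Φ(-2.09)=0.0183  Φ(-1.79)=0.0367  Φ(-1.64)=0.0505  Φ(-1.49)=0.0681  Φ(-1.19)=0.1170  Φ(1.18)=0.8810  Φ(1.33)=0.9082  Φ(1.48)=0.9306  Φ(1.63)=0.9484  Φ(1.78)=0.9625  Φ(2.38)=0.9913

(23.6, 35.0)

Lower: z₀ + z₁ = 0.131 + (-1.645) = -1.514; 1 − a(z₀+z₁) = 1 − (-0.044)(-1.514) = 0.9334; argument = 0.131 + (-1.514)/0.9334 = -1.4911 → -1.49.
α₁ = Φ(-1.49) = 0.0681; rank = round(500 × 0.0681) = 34; θ*₍34₎ = 23.6.
Upper: z₀ + z₂ = 1.776; 1 − a(z₀+z₂) = 1.0781; argument = 1.7783 → 1.78; α₂ = 0.9625; rank = 481; θ*₍481₎ = 35.0.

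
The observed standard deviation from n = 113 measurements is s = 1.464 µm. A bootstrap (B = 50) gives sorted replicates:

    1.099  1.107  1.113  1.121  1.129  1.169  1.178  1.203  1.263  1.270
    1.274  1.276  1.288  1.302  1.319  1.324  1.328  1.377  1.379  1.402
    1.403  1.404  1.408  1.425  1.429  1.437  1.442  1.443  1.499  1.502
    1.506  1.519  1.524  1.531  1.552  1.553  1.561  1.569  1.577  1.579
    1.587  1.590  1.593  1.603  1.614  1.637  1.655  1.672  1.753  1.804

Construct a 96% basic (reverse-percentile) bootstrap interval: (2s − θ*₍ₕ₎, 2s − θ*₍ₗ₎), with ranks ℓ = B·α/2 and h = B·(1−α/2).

(1.175, 1.829)

Percentile endpoints at ranks 1 and 49: θ*₍1₎ = 1.099, θ*₍49₎ = 1.753.
Basic interval reflects these around s:
  lower = 2 × 1.464 − 1.753 = 1.175
  upper = 2 × 1.464 − 1.099 = 1.829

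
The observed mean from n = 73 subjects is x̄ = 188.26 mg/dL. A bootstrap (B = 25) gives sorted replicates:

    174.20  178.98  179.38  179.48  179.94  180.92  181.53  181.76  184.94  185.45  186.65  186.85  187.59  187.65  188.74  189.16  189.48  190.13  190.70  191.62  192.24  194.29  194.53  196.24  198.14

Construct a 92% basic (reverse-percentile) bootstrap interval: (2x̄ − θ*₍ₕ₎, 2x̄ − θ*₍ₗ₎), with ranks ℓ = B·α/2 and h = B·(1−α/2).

Percentile endpoints at ranks 1 and 24: θ*₍1₎ = 174.20, θ*₍24₎ = 196.24.
Basic interval reflects these around x̄:
  lower = 2 × 188.26 − 196.24 = 180.28
  upper = 2 × 188.26 − 174.20 = 202.32

(180.28, 202.32)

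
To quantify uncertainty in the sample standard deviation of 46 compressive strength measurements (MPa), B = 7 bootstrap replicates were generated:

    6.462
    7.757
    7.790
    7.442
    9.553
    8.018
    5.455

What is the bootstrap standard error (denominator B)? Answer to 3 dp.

SE* = 1.189

Bootstrap SE is the standard deviation of the 7 replicate standard deviations.
Mean of replicates: (6.462 + 7.757 + 7.790 + 7.442 + 9.553 + 8.018 + 5.455) / 7 = 52.4770 / 7 = 7.4967
Sum of squared deviations: (−1.0347)² + (+0.2603)² + (+0.2933)² + (−0.0547)² + (+2.0563)² + (+0.5213)² + (−2.0417)² = 9.8960
Variance = 9.8960 / 7 = 1.4137
SE* = √1.4137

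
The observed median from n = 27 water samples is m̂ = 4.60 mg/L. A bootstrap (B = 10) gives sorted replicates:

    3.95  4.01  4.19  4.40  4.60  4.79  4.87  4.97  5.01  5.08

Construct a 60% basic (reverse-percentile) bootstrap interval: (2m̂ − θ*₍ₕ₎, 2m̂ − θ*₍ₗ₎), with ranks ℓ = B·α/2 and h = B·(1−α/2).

(4.23, 5.19)

Percentile endpoints at ranks 2 and 8: θ*₍2₎ = 4.01, θ*₍8₎ = 4.97.
Basic interval reflects these around m̂:
  lower = 2 × 4.60 − 4.97 = 4.23
  upper = 2 × 4.60 − 4.01 = 5.19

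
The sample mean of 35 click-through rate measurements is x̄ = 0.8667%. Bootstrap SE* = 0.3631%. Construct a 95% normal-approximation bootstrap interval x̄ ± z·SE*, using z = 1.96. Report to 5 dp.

(0.15502, 1.57838)

Margin = 1.96 × 0.3631 = 0.711676
Interval: 0.8667 ± 0.711676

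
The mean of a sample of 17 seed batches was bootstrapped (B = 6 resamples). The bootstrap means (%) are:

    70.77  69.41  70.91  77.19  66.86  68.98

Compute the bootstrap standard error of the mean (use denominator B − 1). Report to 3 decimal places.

Bootstrap SE is the standard deviation of the 6 replicate means.
Mean of replicates: (70.77 + 69.41 + 70.91 + 77.19 + 66.86 + 68.98) / 6 = 424.1200 / 6 = 70.6867
Sum of squared deviations: (+0.0833)² + (−1.2767)² + (+0.2233)² + (+6.5033)² + (−3.8267)² + (−1.7067)² = 61.5361
Variance = 61.5361 / 5 = 12.3072
SE* = √12.3072

SE* = 3.508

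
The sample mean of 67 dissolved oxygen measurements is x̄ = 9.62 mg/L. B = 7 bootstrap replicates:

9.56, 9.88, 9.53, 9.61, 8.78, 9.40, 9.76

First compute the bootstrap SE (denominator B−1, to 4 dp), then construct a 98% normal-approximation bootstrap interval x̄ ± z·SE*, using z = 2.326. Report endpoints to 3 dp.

(8.794, 10.446)

Mean of replicates = 9.5029; sum of squared deviations = 0.7569; SE* = √(0.7569/6) = 0.3552
Margin = 2.326 × 0.3552 = 0.8262
Interval: 9.62 ± 0.8262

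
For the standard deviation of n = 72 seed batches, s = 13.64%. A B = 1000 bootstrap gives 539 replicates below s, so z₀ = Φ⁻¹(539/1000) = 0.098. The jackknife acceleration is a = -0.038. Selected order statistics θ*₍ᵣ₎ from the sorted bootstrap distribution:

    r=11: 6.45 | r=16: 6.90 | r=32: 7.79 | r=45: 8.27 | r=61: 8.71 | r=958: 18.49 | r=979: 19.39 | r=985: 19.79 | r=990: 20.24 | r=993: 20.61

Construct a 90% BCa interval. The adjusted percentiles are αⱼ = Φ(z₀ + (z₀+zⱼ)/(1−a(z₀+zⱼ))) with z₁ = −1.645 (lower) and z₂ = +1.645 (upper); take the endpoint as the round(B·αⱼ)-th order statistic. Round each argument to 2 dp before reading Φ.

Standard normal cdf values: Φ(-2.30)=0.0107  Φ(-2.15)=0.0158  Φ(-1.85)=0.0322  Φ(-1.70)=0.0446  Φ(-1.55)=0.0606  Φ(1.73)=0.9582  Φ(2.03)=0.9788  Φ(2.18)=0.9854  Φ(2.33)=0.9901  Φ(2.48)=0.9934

(8.71, 18.49)

Lower: z₀ + z₁ = 0.098 + (-1.645) = -1.547; 1 − a(z₀+z₁) = 1 − (-0.038)(-1.547) = 0.9412; argument = 0.098 + (-1.547)/0.9412 = -1.5456 → -1.55.
α₁ = Φ(-1.55) = 0.0606; rank = round(1000 × 0.0606) = 61; θ*₍61₎ = 8.71.
Upper: z₀ + z₂ = 1.743; 1 − a(z₀+z₂) = 1.0662; argument = 1.7327 → 1.73; α₂ = 0.9582; rank = 958; θ*₍958₎ = 18.49.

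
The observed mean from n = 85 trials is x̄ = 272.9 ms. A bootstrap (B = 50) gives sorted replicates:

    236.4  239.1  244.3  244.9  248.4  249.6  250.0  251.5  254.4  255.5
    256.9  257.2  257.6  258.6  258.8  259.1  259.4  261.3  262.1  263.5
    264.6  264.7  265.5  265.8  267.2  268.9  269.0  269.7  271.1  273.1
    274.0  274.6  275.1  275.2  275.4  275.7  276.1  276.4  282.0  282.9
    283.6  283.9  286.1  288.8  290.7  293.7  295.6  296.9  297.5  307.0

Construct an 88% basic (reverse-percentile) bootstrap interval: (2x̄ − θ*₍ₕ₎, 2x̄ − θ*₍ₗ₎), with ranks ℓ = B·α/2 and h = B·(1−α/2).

(250.2, 301.5)

Percentile endpoints at ranks 3 and 47: θ*₍3₎ = 244.3, θ*₍47₎ = 295.6.
Basic interval reflects these around x̄:
  lower = 2 × 272.9 − 295.6 = 250.2
  upper = 2 × 272.9 − 244.3 = 301.5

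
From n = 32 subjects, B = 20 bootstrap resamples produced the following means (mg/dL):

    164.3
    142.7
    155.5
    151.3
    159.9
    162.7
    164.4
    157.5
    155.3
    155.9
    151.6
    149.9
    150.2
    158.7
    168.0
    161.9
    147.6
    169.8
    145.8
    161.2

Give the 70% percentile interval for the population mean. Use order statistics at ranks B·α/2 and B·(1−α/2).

Sorted replicates: 142.7, 145.8, 147.6, 149.9, 150.2, 151.3, 151.6, 155.3, 155.5, 155.9, 157.5, 158.7, 159.9, 161.2, 161.9, 162.7, 164.3, 164.4, 168.0, 169.8
α = 0.30; lower rank = 20 × 0.150 = 3; upper rank = 20 × 0.850 = 17.
The 3rd smallest replicate is 147.6; the 17th is 164.3.

(147.6, 164.3)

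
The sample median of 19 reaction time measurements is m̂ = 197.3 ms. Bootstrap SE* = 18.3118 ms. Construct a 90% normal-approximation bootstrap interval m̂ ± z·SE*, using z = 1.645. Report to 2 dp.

(167.18, 227.42)

Margin = 1.645 × 18.3118 = 30.123
Interval: 197.3 ± 30.123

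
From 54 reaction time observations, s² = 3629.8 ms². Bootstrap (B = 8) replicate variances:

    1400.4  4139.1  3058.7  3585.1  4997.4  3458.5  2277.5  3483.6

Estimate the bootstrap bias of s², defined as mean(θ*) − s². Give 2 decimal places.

mean(θ*) = (1400.4 + 4139.1 + 3058.7 + 3585.1 + 4997.4 + 3458.5 + 2277.5 + 3483.6) / 8 = 3300.037
bias = 3300.037 − 3629.8

bias = −329.76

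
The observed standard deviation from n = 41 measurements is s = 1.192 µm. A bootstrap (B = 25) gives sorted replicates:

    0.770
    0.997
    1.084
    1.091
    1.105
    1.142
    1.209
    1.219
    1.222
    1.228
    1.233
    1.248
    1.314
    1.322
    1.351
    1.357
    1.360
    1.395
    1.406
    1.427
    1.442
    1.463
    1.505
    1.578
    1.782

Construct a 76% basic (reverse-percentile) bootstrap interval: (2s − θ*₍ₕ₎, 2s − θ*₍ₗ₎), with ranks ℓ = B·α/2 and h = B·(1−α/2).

Percentile endpoints at ranks 3 and 22: θ*₍3₎ = 1.084, θ*₍22₎ = 1.463.
Basic interval reflects these around s:
  lower = 2 × 1.192 − 1.463 = 0.921
  upper = 2 × 1.192 − 1.084 = 1.300

(0.921, 1.300)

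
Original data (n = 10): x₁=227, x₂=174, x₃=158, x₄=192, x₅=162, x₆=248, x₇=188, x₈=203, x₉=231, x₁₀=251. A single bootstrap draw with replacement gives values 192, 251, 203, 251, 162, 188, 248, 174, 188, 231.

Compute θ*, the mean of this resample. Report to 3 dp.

Mean = (192 + 251 + 203 + 251 + 162 + 188 + 248 + 174 + 188 + 231) / 10 = 2088.0 / 10 = 208.800

θ* = 208.800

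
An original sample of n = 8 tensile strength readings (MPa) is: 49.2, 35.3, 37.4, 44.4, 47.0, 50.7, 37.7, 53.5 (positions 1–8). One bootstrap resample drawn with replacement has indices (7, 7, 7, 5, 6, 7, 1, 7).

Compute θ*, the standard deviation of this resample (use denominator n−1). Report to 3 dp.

θ* = 5.915

Resample values: 37.7, 37.7, 37.7, 47.0, 50.7, 37.7, 49.2, 37.7.
Mean = 41.9250; sum of squared deviations = 244.9350
s² = 244.9350 / 7 = 34.9907
s = √34.9907 = 5.915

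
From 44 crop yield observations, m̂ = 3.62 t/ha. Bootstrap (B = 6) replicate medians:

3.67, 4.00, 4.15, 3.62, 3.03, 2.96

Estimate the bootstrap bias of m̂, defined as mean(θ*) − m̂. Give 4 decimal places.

mean(θ*) = (3.67 + 4.00 + 4.15 + 3.62 + 3.03 + 2.96) / 6 = 3.57167
bias = 3.57167 − 3.62

bias = −0.0483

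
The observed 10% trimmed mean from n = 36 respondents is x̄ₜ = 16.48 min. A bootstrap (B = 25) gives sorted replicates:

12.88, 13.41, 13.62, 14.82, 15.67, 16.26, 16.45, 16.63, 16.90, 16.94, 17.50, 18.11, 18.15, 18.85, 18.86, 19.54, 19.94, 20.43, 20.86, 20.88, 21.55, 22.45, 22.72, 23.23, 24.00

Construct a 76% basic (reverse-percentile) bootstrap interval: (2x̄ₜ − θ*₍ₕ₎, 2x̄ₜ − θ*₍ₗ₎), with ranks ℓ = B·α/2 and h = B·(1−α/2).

Percentile endpoints at ranks 3 and 22: θ*₍3₎ = 13.62, θ*₍22₎ = 22.45.
Basic interval reflects these around x̄ₜ:
  lower = 2 × 16.48 − 22.45 = 10.51
  upper = 2 × 16.48 − 13.62 = 19.34

(10.51, 19.34)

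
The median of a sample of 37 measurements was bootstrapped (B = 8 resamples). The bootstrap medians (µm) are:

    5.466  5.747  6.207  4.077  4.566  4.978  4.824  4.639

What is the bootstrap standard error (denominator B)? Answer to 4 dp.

SE* = 0.6521

Bootstrap SE is the standard deviation of the 8 replicate medians.
Mean of replicates: (5.466 + 5.747 + 6.207 + 4.077 + 4.566 + 4.978 + 4.824 + 4.639) / 8 = 40.50400 / 8 = 5.06300
Sum of squared deviations: (+0.40300)² + (+0.68400)² + (+1.14400)² + (−0.98600)² + (−0.49700)² + (−0.08500)² + (−0.23900)² + (−0.42400)² = 3.40233
Variance = 3.40233 / 8 = 0.42529
SE* = √0.42529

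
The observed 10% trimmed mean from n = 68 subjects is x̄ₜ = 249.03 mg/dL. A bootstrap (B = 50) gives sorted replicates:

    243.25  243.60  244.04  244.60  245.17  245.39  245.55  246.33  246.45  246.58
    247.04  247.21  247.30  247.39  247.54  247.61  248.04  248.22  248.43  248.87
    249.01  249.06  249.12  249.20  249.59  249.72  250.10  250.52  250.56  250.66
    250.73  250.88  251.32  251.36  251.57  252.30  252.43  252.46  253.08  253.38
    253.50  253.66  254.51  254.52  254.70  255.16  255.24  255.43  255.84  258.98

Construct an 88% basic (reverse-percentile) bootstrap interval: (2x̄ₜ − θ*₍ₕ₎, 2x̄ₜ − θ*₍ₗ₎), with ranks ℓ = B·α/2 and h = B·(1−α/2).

(242.82, 254.02)

Percentile endpoints at ranks 3 and 47: θ*₍3₎ = 244.04, θ*₍47₎ = 255.24.
Basic interval reflects these around x̄ₜ:
  lower = 2 × 249.03 − 255.24 = 242.82
  upper = 2 × 249.03 − 244.04 = 254.02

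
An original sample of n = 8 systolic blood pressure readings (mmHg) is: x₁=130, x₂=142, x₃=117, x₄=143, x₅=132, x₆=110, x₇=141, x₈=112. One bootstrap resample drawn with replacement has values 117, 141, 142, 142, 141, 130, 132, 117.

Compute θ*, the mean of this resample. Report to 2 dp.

Mean = (117 + 141 + 142 + 142 + 141 + 130 + 132 + 117) / 8 = 1062.0 / 8 = 132.75

θ* = 132.75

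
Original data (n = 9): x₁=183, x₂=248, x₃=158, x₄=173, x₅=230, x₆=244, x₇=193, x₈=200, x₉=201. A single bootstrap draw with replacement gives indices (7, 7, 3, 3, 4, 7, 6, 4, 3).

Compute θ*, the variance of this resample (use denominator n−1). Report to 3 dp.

θ* = 761.778

Resample values: 193, 193, 158, 158, 173, 193, 244, 173, 158.
Mean = 182.5556; sum of squared deviations = 6094.2222
s² = 6094.2222 / 8 = 761.7778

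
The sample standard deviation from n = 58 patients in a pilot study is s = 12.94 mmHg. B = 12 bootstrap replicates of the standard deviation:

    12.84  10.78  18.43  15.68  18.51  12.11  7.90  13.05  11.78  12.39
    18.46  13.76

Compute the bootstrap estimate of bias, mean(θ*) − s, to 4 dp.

bias = +0.8675

mean(θ*) = (12.84 + 10.78 + 18.43 + 15.68 + 18.51 + 12.11 + 7.90 + 13.05 + 11.78 + 12.39 + 18.46 + 13.76) / 12 = 13.80750
bias = 13.80750 − 12.94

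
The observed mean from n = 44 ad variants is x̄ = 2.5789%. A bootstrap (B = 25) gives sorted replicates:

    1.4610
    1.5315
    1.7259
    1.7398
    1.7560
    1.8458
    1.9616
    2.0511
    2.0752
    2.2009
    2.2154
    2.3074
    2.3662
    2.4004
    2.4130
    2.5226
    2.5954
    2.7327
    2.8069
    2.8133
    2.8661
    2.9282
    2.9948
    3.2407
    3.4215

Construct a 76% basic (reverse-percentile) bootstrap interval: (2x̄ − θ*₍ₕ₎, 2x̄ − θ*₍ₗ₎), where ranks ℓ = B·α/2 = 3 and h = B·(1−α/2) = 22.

(2.2296, 3.4319)

Percentile endpoints at ranks 3 and 22: θ*₍3₎ = 1.7259, θ*₍22₎ = 2.9282.
Basic interval reflects these around x̄:
  lower = 2 × 2.5789 − 2.9282 = 2.2296
  upper = 2 × 2.5789 − 1.7259 = 3.4319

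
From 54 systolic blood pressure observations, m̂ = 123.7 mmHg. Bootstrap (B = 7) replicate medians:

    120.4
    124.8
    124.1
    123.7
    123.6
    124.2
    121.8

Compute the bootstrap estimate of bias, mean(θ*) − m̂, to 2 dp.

bias = −0.47

mean(θ*) = (120.4 + 124.8 + 124.1 + 123.7 + 123.6 + 124.2 + 121.8) / 7 = 123.229
bias = 123.229 − 123.7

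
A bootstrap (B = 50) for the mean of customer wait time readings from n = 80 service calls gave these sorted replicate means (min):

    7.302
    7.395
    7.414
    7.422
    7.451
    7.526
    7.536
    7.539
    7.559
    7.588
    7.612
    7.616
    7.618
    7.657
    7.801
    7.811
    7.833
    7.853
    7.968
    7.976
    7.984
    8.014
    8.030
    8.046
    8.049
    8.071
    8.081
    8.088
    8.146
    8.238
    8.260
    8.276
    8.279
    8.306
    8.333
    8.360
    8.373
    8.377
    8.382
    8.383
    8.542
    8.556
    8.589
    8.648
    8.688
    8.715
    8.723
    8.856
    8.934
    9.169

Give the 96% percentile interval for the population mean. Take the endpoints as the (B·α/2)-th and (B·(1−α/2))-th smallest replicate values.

(7.302, 8.934)

α = 0.04; lower rank = 50 × 0.020 = 1; upper rank = 50 × 0.980 = 49.
The 1st smallest replicate is 7.302; the 49th is 8.934.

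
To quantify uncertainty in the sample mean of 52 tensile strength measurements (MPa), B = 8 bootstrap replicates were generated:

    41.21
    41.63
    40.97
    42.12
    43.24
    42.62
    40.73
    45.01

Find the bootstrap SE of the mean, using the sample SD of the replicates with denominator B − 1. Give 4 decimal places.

Bootstrap SE is the standard deviation of the 8 replicate means.
Mean of replicates: (41.21 + 41.63 + 40.97 + 42.12 + 43.24 + 42.62 + 40.73 + 45.01) / 8 = 337.53000 / 8 = 42.19125
Sum of squared deviations: (−0.98125)² + (−0.56125)² + (−1.22125)² + (−0.07125)² + (+1.04875)² + (+0.42875)² + (−1.46125)² + (+2.81875)² = 14.13869
Variance = 14.13869 / 7 = 2.01981
SE* = √2.01981

SE* = 1.4212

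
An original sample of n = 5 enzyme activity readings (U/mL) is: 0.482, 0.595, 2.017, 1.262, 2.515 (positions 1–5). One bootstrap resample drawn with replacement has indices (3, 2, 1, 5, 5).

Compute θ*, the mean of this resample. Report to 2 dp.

Resample values: 2.017, 0.595, 0.482, 2.515, 2.515.
Mean = (2.017 + 0.595 + 0.482 + 2.515 + 2.515) / 5 = 8.1240 / 5 = 1.62

θ* = 1.62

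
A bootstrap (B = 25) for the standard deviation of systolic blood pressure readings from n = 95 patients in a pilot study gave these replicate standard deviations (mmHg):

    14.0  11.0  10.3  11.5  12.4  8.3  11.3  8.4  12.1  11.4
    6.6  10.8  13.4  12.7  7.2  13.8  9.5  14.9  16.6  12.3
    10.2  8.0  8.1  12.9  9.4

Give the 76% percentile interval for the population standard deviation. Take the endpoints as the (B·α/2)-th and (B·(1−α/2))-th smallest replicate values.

(8.0, 13.8)

Sorted replicates: 6.6, 7.2, 8.0, 8.1, 8.3, 8.4, 9.4, 9.5, 10.2, 10.3, 10.8, 11.0, 11.3, 11.4, 11.5, 12.1, 12.3, 12.4, 12.7, 12.9, 13.4, 13.8, 14.0, 14.9, 16.6
α = 0.24; lower rank = 25 × 0.120 = 3; upper rank = 25 × 0.880 = 22.
The 3rd smallest replicate is 8.0; the 22nd is 13.8.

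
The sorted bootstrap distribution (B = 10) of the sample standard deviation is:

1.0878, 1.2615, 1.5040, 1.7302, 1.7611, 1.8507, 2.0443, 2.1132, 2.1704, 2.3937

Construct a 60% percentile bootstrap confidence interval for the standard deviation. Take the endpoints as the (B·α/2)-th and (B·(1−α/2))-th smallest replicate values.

α = 0.40; lower rank = 10 × 0.200 = 2; upper rank = 10 × 0.800 = 8.
The 2nd smallest replicate is 1.2615; the 8th is 2.1132.

(1.2615, 2.1132)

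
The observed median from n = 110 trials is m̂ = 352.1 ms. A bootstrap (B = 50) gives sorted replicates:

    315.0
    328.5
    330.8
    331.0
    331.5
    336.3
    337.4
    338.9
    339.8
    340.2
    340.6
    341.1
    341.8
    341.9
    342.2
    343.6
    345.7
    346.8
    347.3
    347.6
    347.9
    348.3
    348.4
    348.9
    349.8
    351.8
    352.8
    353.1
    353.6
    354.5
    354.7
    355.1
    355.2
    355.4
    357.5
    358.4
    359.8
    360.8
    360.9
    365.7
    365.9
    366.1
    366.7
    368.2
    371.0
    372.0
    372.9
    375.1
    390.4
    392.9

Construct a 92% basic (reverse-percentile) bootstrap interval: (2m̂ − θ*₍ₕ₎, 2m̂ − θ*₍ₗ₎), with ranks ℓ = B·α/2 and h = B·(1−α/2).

Percentile endpoints at ranks 2 and 48: θ*₍2₎ = 328.5, θ*₍48₎ = 375.1.
Basic interval reflects these around m̂:
  lower = 2 × 352.1 − 375.1 = 329.1
  upper = 2 × 352.1 − 328.5 = 375.7

(329.1, 375.7)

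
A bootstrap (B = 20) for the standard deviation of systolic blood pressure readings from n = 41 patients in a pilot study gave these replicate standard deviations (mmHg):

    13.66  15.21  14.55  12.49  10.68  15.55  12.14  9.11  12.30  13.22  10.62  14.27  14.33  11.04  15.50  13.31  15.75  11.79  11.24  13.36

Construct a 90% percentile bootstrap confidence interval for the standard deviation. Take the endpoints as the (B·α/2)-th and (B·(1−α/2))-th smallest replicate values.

Sorted replicates: 9.11, 10.62, 10.68, 11.04, 11.24, 11.79, 12.14, 12.30, 12.49, 13.22, 13.31, 13.36, 13.66, 14.27, 14.33, 14.55, 15.21, 15.50, 15.55, 15.75
α = 0.10; lower rank = 20 × 0.050 = 1; upper rank = 20 × 0.950 = 19.
The 1st smallest replicate is 9.11; the 19th is 15.55.

(9.11, 15.55)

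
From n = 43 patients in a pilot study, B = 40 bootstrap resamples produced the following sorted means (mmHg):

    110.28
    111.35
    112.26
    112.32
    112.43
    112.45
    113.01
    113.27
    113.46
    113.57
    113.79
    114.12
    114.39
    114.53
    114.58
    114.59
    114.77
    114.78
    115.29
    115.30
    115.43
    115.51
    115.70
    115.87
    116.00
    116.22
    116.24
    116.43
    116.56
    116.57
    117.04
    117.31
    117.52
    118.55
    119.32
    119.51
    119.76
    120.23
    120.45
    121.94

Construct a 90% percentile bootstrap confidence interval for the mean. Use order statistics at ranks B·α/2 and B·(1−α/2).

(111.35, 120.23)

α = 0.10; lower rank = 40 × 0.050 = 2; upper rank = 40 × 0.950 = 38.
The 2nd smallest replicate is 111.35; the 38th is 120.23.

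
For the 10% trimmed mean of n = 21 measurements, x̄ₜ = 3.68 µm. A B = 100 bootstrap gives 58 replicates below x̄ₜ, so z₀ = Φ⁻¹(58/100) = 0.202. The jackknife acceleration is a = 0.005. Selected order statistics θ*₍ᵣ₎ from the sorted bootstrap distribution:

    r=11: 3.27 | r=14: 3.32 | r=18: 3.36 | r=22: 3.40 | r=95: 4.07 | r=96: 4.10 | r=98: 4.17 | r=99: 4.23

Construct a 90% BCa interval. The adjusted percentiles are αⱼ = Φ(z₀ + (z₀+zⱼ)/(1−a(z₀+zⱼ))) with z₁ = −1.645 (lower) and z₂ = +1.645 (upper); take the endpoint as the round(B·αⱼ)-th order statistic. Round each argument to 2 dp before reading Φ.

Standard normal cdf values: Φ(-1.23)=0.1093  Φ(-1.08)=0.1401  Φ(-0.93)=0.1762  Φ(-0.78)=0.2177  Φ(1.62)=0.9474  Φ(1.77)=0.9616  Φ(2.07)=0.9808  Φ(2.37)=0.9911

Lower: z₀ + z₁ = 0.202 + (-1.645) = -1.443; 1 − a(z₀+z₁) = 1 − (0.005)(-1.443) = 1.0072; argument = 0.202 + (-1.443)/1.0072 = -1.2307 → -1.23.
α₁ = Φ(-1.23) = 0.1093; rank = round(100 × 0.1093) = 11; θ*₍11₎ = 3.27.
Upper: z₀ + z₂ = 1.847; 1 − a(z₀+z₂) = 0.9908; argument = 2.0662 → 2.07; α₂ = 0.9808; rank = 98; θ*₍98₎ = 4.17.

(3.27, 4.17)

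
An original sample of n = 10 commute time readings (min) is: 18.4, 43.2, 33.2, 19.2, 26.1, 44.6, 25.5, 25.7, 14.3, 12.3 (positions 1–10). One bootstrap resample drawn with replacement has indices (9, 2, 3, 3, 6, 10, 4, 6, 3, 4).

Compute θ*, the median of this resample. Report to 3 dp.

Resample values: 14.3, 43.2, 33.2, 33.2, 44.6, 12.3, 19.2, 44.6, 33.2, 19.2.
Sorted: 12.3, 14.3, 19.2, 19.2, 33.2, 33.2, 33.2, 43.2, 44.6, 44.6
Median = average of the two middle values = 33.200

θ* = 33.200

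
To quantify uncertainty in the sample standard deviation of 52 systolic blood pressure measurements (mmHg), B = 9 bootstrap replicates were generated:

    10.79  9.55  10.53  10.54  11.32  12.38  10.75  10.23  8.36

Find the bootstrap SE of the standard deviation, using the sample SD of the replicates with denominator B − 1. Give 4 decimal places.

Bootstrap SE is the standard deviation of the 9 replicate standard deviations.
Mean of replicates: (10.79 + 9.55 + 10.53 + 10.54 + 11.32 + 12.38 + 10.75 + 10.23 + 8.36) / 9 = 94.45000 / 9 = 10.49444
Sum of squared deviations: (+0.29556)² + (−0.94444)² + (+0.03556)² + (+0.04556)² + (+0.82556)² + (+1.88556)² + (+0.25556)² + (−0.26444)² + (−2.13444)² = 9.91062
Variance = 9.91062 / 8 = 1.23883
SE* = √1.23883

SE* = 1.1130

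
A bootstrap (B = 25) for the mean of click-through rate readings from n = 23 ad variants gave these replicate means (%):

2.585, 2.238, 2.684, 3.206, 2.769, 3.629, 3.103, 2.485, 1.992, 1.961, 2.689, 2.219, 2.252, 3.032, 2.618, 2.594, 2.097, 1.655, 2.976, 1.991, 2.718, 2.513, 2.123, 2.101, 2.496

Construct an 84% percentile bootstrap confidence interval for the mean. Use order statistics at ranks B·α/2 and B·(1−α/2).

Sorted replicates: 1.655, 1.961, 1.991, 1.992, 2.097, 2.101, 2.123, 2.219, 2.238, 2.252, 2.485, 2.496, 2.513, 2.585, 2.594, 2.618, 2.684, 2.689, 2.718, 2.769, 2.976, 3.032, 3.103, 3.206, 3.629
α = 0.16; lower rank = 25 × 0.080 = 2; upper rank = 25 × 0.920 = 23.
The 2nd smallest replicate is 1.961; the 23rd is 3.103.

(1.961, 3.103)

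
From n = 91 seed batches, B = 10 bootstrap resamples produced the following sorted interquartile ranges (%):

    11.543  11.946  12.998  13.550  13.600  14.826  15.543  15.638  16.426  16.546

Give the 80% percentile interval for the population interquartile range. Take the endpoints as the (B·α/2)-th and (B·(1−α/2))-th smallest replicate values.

α = 0.20; lower rank = 10 × 0.100 = 1; upper rank = 10 × 0.900 = 9.
The 1st smallest replicate is 11.543; the 9th is 16.426.

(11.543, 16.426)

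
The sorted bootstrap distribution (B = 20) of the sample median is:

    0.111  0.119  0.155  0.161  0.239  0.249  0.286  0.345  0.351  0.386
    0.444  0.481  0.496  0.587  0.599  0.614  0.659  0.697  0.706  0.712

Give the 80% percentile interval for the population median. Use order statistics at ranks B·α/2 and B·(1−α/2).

α = 0.20; lower rank = 20 × 0.100 = 2; upper rank = 20 × 0.900 = 18.
The 2nd smallest replicate is 0.119; the 18th is 0.697.

(0.119, 0.697)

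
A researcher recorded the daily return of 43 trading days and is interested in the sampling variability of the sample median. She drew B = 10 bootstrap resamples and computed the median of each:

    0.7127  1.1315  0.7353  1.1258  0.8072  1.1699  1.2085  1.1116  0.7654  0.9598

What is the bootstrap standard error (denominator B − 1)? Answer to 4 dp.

SE* = 0.1991

Bootstrap SE is the standard deviation of the 10 replicate medians.
Mean of replicates: (0.7127 + 1.1315 + 0.7353 + 1.1258 + 0.8072 + 1.1699 + 1.2085 + 1.1116 + 0.7654 + 0.9598) / 10 = 9.72770 / 10 = 0.97277
Sum of squared deviations: (−0.26007)² + (+0.15873)² + (−0.23747)² + (+0.15303)² + (−0.16557)² + (+0.19713)² + (+0.23573)² + (+0.13883)² + (−0.20737)² + (−0.01297)² = 0.35693
Variance = 0.35693 / 9 = 0.03966
SE* = √0.03966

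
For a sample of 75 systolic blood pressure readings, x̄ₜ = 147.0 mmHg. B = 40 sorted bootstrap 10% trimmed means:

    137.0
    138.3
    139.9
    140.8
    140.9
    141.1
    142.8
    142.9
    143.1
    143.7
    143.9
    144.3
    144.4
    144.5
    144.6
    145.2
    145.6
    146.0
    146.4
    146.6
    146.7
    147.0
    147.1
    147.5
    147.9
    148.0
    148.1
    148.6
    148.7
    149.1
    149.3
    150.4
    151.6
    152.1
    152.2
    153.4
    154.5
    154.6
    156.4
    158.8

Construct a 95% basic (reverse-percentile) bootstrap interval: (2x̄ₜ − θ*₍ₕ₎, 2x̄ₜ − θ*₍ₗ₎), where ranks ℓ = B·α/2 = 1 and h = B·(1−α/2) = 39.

(137.6, 157.0)

Percentile endpoints at ranks 1 and 39: θ*₍1₎ = 137.0, θ*₍39₎ = 156.4.
Basic interval reflects these around x̄ₜ:
  lower = 2 × 147.0 − 156.4 = 137.6
  upper = 2 × 147.0 − 137.0 = 157.0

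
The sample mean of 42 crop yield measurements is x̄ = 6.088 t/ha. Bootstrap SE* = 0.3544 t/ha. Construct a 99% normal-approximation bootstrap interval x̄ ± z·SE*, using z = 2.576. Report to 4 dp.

Margin = 2.576 × 0.3544 = 0.91293
Interval: 6.088 ± 0.91293

(5.1751, 7.0009)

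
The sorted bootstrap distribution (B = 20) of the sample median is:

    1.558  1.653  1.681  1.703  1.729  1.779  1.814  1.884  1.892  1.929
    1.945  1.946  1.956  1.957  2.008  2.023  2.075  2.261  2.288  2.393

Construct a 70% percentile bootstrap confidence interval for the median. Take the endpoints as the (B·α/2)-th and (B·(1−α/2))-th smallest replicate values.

(1.681, 2.075)

α = 0.30; lower rank = 20 × 0.150 = 3; upper rank = 20 × 0.850 = 17.
The 3rd smallest replicate is 1.681; the 17th is 2.075.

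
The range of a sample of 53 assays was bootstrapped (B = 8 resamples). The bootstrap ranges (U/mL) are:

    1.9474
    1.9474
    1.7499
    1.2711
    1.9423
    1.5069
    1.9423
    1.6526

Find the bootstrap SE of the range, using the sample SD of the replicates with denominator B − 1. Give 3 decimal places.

Bootstrap SE is the standard deviation of the 8 replicate ranges.
Mean of replicates: (1.9474 + 1.9474 + 1.7499 + 1.2711 + 1.9423 + 1.5069 + 1.9423 + 1.6526) / 8 = 13.95990 / 8 = 1.74499
Sum of squared deviations: (+0.20241)² + (+0.20241)² + (+0.00491)² + (−0.47389)² + (+0.19731)² + (−0.23809)² + (+0.19731)² + (−0.09239)² = 0.44962
Variance = 0.44962 / 7 = 0.06423
SE* = √0.06423

SE* = 0.253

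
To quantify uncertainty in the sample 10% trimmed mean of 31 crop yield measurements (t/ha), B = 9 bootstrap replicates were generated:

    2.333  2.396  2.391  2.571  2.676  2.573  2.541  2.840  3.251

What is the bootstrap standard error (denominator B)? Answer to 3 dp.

SE* = 0.268

Bootstrap SE is the standard deviation of the 9 replicate 10% trimmed means.
Mean of replicates: (2.333 + 2.396 + 2.391 + 2.571 + 2.676 + 2.573 + 2.541 + 2.840 + 3.251) / 9 = 23.5720 / 9 = 2.6191
Sum of squared deviations: (−0.2861)² + (−0.2231)² + (−0.2281)² + (−0.0481)² + (+0.0569)² + (−0.0461)² + (−0.0781)² + (+0.2209)² + (+0.6319)² = 0.6455
Variance = 0.6455 / 9 = 0.0717
SE* = √0.0717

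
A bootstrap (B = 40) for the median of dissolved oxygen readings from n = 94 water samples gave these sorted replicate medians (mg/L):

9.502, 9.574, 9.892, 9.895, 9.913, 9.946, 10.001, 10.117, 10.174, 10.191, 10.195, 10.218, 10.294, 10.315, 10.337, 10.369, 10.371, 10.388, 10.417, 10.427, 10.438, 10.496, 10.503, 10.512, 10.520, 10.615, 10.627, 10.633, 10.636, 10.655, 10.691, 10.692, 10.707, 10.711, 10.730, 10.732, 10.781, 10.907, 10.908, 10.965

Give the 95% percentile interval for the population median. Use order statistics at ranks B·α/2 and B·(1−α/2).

(9.502, 10.908)

α = 0.05; lower rank = 40 × 0.025 = 1; upper rank = 40 × 0.975 = 39.
The 1st smallest replicate is 9.502; the 39th is 10.908.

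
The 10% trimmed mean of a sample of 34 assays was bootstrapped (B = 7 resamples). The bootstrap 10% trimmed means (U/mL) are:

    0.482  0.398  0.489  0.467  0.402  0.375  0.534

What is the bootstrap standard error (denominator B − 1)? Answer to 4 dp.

SE* = 0.0585

Bootstrap SE is the standard deviation of the 7 replicate 10% trimmed means.
Mean of replicates: (0.482 + 0.398 + 0.489 + 0.467 + 0.402 + 0.375 + 0.534) / 7 = 3.14700 / 7 = 0.44957
Sum of squared deviations: (+0.03243)² + (−0.05157)² + (+0.03943)² + (+0.01743)² + (−0.04757)² + (−0.07457)² + (+0.08443)² = 0.02052
Variance = 0.02052 / 6 = 0.00342
SE* = √0.00342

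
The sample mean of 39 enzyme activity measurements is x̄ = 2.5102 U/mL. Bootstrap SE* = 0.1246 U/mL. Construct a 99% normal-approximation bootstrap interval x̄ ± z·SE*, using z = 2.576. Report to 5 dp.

Margin = 2.576 × 0.1246 = 0.320970
Interval: 2.5102 ± 0.320970

(2.18923, 2.83117)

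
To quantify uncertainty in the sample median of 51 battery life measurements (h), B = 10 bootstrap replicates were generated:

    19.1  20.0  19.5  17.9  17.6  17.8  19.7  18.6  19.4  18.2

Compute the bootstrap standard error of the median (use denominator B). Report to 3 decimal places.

Bootstrap SE is the standard deviation of the 10 replicate medians.
Mean of replicates: (19.1 + 20.0 + 19.5 + 17.9 + 17.6 + 17.8 + 19.7 + 18.6 + 19.4 + 18.2) / 10 = 187.8000 / 10 = 18.7800
Sum of squared deviations: (+0.3200)² + (+1.2200)² + (+0.7200)² + (−0.8800)² + (−1.1800)² + (−0.9800)² + (+0.9200)² + (−0.1800)² + (+0.6200)² + (−0.5800)² = 6.8360
Variance = 6.8360 / 10 = 0.6836
SE* = √0.6836

SE* = 0.827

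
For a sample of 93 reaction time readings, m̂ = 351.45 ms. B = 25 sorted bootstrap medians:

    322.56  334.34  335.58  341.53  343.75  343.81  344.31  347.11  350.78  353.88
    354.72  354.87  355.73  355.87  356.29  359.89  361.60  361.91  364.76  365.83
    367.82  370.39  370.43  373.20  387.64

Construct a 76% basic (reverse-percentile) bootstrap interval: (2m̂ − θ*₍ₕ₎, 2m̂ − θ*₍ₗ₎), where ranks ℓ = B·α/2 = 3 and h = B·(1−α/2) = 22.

(332.51, 367.32)

Percentile endpoints at ranks 3 and 22: θ*₍3₎ = 335.58, θ*₍22₎ = 370.39.
Basic interval reflects these around m̂:
  lower = 2 × 351.45 − 370.39 = 332.51
  upper = 2 × 351.45 − 335.58 = 367.32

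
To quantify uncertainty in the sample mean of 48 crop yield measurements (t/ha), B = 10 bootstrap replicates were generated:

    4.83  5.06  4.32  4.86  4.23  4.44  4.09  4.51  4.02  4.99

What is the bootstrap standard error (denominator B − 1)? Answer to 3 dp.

SE* = 0.378

Bootstrap SE is the standard deviation of the 10 replicate means.
Mean of replicates: (4.83 + 5.06 + 4.32 + 4.86 + 4.23 + 4.44 + 4.09 + 4.51 + 4.02 + 4.99) / 10 = 45.3500 / 10 = 4.5350
Sum of squared deviations: (+0.2950)² + (+0.5250)² + (−0.2150)² + (+0.3250)² + (−0.3050)² + (−0.0950)² + (−0.4450)² + (−0.0250)² + (−0.5150)² + (+0.4550)² = 1.2875
Variance = 1.2875 / 9 = 0.1431
SE* = √0.1431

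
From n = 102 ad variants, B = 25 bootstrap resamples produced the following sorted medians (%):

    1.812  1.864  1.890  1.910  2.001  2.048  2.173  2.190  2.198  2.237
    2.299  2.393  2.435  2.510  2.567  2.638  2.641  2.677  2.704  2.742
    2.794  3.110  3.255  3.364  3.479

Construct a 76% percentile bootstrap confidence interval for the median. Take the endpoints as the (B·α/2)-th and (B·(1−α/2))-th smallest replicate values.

α = 0.24; lower rank = 25 × 0.120 = 3; upper rank = 25 × 0.880 = 22.
The 3rd smallest replicate is 1.890; the 22nd is 3.110.

(1.890, 3.110)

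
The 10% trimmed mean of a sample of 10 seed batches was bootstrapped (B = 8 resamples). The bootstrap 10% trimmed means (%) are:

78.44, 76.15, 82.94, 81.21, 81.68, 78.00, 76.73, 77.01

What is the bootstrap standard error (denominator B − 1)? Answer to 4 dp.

Bootstrap SE is the standard deviation of the 8 replicate 10% trimmed means.
Mean of replicates: (78.44 + 76.15 + 82.94 + 81.21 + 81.68 + 78.00 + 76.73 + 77.01) / 8 = 632.16000 / 8 = 79.02000
Sum of squared deviations: (−0.58000)² + (−2.87000)² + (+3.92000)² + (+2.19000)² + (+2.66000)² + (−1.02000)² + (−2.29000)² + (−2.01000)² = 46.13600
Variance = 46.13600 / 7 = 6.59086
SE* = √6.59086

SE* = 2.5673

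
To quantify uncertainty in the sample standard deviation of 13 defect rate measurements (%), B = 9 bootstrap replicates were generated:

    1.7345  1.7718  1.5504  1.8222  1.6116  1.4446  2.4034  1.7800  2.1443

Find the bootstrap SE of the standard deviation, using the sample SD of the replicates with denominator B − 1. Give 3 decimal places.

SE* = 0.298

Bootstrap SE is the standard deviation of the 9 replicate standard deviations.
Mean of replicates: (1.7345 + 1.7718 + 1.5504 + 1.8222 + 1.6116 + 1.4446 + 2.4034 + 1.7800 + 2.1443) / 9 = 16.26280 / 9 = 1.80698
Sum of squared deviations: (−0.07248)² + (−0.03518)² + (−0.25658)² + (+0.01522)² + (−0.19538)² + (−0.36238)² + (+0.59642)² + (−0.02698)² + (+0.33732)² = 0.71228
Variance = 0.71228 / 8 = 0.08903
SE* = √0.08903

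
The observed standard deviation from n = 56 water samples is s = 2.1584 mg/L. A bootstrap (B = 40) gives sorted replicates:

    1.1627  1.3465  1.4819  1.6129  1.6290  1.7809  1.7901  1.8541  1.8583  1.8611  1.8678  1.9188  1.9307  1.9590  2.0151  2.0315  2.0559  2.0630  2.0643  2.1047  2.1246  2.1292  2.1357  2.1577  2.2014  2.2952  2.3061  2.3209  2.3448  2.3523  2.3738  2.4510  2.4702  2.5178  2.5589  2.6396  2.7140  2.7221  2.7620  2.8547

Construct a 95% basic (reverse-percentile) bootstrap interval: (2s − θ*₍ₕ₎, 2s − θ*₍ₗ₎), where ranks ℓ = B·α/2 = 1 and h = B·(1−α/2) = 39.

Percentile endpoints at ranks 1 and 39: θ*₍1₎ = 1.1627, θ*₍39₎ = 2.7620.
Basic interval reflects these around s:
  lower = 2 × 2.1584 − 2.7620 = 1.5548
  upper = 2 × 2.1584 − 1.1627 = 3.1541

(1.5548, 3.1541)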